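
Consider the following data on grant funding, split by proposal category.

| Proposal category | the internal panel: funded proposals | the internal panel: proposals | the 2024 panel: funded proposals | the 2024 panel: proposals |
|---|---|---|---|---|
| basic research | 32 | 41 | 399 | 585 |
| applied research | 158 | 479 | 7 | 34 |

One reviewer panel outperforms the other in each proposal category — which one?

the internal panel

Basic research: the internal panel 32/41 = 78.0%, the 2024 panel 399/585 = 68.2% → the internal panel
Applied research: the internal panel 158/479 = 33.0%, the 2024 panel 7/34 = 20.6% → the internal panel
The internal panel has the higher rate in both groups.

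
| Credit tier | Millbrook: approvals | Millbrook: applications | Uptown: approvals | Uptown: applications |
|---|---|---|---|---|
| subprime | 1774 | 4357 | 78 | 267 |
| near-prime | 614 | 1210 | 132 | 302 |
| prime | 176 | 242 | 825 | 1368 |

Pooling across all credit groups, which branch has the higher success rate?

Uptown

Subprime: Millbrook 1774/4357 = 40.7%, Uptown 78/267 = 29.2% → Millbrook
Near-prime: Millbrook 614/1210 = 50.7%, Uptown 132/302 = 43.7% → Millbrook
Prime: Millbrook 176/242 = 72.7%, Uptown 825/1368 = 60.3% → Millbrook
Overall: Millbrook 2564/5809 = 44.1%, Uptown 1035/1937 = 53.4% → Uptown
(Millbrook wins every credit group but Uptown wins overall — Millbrook's applications skew toward the low-rate subprime group.)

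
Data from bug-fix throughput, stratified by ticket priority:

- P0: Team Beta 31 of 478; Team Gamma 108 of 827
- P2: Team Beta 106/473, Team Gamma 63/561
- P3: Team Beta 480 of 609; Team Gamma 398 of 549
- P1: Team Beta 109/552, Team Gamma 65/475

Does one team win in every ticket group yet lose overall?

No

P0: Team Beta 31/478 = 6.5%, Team Gamma 108/827 = 13.1% → Team Gamma
P2: Team Beta 106/473 = 22.4%, Team Gamma 63/561 = 11.2% → Team Beta
P3: Team Beta 480/609 = 78.8%, Team Gamma 398/549 = 72.5% → Team Beta
P1: Team Beta 109/552 = 19.7%, Team Gamma 65/475 = 13.7% → Team Beta
Overall: Team Beta 726/2112 = 34.4%, Team Gamma 634/2412 = 26.3% → Team Beta
Neither sweeps: Team Beta wins 3 of 4 groups, Team Gamma wins 1. Team Beta wins overall but not every group — no Simpson reversal.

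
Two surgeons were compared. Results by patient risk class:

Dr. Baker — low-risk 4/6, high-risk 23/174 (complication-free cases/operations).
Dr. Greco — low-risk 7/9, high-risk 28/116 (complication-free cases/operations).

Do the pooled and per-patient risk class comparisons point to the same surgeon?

Yes

Low-risk: Dr. Baker 4/6 = 66.7%, Dr. Greco 7/9 = 77.8% → Dr. Greco
High-risk: Dr. Baker 23/174 = 13.2%, Dr. Greco 28/116 = 24.1% → Dr. Greco
Overall: Dr. Baker 27/180 = 15.0%, Dr. Greco 35/125 = 28.0% → Dr. Greco
Dr. Greco wins overall and in every patient risk group — no reversal.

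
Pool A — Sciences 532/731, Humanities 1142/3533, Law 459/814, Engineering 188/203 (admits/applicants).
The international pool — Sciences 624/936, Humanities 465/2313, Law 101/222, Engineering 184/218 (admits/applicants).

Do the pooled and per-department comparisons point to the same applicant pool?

Yes

Sciences: Pool A 532/731 = 72.8%, the international pool 624/936 = 66.7% → Pool A
Humanities: Pool A 1142/3533 = 32.3%, the international pool 465/2313 = 20.1% → Pool A
Law: Pool A 459/814 = 56.4%, the international pool 101/222 = 45.5% → Pool A
Engineering: Pool A 188/203 = 92.6%, the international pool 184/218 = 84.4% → Pool A
Overall: Pool A 2321/5281 = 44.0%, the international pool 1374/3689 = 37.2% → Pool A
Pool A wins overall and in every department group — no reversal.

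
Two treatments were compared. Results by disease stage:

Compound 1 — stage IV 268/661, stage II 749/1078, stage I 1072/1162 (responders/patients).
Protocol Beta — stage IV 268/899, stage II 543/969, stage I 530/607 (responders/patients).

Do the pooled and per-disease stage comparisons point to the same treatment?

Yes

Stage IV: Compound 1 268/661 = 40.5%, Protocol Beta 268/899 = 29.8% → Compound 1
Stage II: Compound 1 749/1078 = 69.5%, Protocol Beta 543/969 = 56.0% → Compound 1
Stage I: Compound 1 1072/1162 = 92.3%, Protocol Beta 530/607 = 87.3% → Compound 1
Overall: Compound 1 2089/2901 = 72.0%, Protocol Beta 1341/2475 = 54.2% → Compound 1
Compound 1 wins overall and in every disease group — no reversal.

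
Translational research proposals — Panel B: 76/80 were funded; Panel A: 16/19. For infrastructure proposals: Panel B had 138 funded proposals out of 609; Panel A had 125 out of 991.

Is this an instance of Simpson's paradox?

No

Translational research: Panel B 76/80 = 95.0%, Panel A 16/19 = 84.2% → Panel B
Infrastructure: Panel B 138/609 = 22.7%, Panel A 125/991 = 12.6% → Panel B
Overall: Panel B 214/689 = 31.1%, Panel A 141/1010 = 14.0% → Panel B
Panel B wins overall and in every proposal group — no reversal.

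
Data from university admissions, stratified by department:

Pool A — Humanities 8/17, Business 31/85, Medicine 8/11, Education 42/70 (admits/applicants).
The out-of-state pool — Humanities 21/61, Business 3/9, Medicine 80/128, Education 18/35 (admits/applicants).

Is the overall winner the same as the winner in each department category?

No

Humanities: Pool A 8/17 = 47.1%, the out-of-state pool 21/61 = 34.4% → Pool A
Business: Pool A 31/85 = 36.5%, the out-of-state pool 3/9 = 33.3% → Pool A
Medicine: Pool A 8/11 = 72.7%, the out-of-state pool 80/128 = 62.5% → Pool A
Education: Pool A 42/70 = 60.0%, the out-of-state pool 18/35 = 51.4% → Pool A
Overall: Pool A 89/183 = 48.6%, the out-of-state pool 122/233 = 52.4% → the out-of-state pool
Pool A wins each department group but the out-of-state pool wins overall — the comparison reverses. Pool A's applicants skew toward Business, which has a lower base rate.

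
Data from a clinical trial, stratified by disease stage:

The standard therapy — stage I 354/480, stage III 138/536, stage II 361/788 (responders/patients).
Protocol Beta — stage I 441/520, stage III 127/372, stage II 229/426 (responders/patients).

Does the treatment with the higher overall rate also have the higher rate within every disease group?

Stage I: the standard therapy 354/480 = 73.8%, Protocol Beta 441/520 = 84.8% → Protocol Beta
Stage III: the standard therapy 138/536 = 25.7%, Protocol Beta 127/372 = 34.1% → Protocol Beta
Stage II: the standard therapy 361/788 = 45.8%, Protocol Beta 229/426 = 53.8% → Protocol Beta
Overall: the standard therapy 853/1804 = 47.3%, Protocol Beta 797/1318 = 60.5% → Protocol Beta
Protocol Beta wins overall and in every disease group — no reversal.

Yes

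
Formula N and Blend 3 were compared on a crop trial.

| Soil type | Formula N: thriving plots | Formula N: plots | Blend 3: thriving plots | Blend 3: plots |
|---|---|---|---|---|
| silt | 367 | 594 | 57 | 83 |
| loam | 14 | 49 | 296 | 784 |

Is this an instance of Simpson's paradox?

Yes

Silt: Formula N 367/594 = 61.8%, Blend 3 57/83 = 68.7% → Blend 3
Loam: Formula N 14/49 = 28.6%, Blend 3 296/784 = 37.8% → Blend 3
Overall: Formula N 381/643 = 59.3%, Blend 3 353/867 = 40.7% → Formula N
Blend 3 wins each soil group but Formula N wins overall — the comparison reverses. Blend 3's plots skew toward loam, which has a lower base rate.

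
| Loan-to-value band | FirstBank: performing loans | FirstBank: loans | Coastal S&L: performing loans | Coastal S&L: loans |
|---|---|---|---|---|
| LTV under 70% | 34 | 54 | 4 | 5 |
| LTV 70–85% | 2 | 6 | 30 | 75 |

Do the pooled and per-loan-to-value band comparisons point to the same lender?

No

LTV under 70%: FirstBank 34/54 = 63.0%, Coastal S&L 4/5 = 80.0% → Coastal S&L
LTV 70–85%: FirstBank 2/6 = 33.3%, Coastal S&L 30/75 = 40.0% → Coastal S&L
Overall: FirstBank 36/60 = 60.0%, Coastal S&L 34/80 = 42.5% → FirstBank
Coastal S&L wins each loan-to-value group but FirstBank wins overall — the comparison reverses. Coastal S&L's loans skew toward LTV 70–85%, which has a lower base rate.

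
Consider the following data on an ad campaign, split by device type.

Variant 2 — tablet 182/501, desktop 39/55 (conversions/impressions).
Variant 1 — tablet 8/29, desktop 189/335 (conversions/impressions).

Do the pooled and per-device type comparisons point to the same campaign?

Tablet: Variant 2 182/501 = 36.3%, Variant 1 8/29 = 27.6% → Variant 2
Desktop: Variant 2 39/55 = 70.9%, Variant 1 189/335 = 56.4% → Variant 2
Overall: Variant 2 221/556 = 39.7%, Variant 1 197/364 = 54.1% → Variant 1
Variant 2 wins each device group but Variant 1 wins overall — the comparison reverses. Variant 2's impressions skew toward tablet, which has a lower base rate.

No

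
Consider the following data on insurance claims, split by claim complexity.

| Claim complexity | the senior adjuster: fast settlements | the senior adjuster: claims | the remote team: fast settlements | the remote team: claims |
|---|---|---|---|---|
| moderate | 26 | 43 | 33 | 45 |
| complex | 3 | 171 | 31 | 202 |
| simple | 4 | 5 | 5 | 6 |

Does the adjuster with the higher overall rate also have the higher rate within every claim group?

Yes

Moderate: the senior adjuster 26/43 = 60.5%, the remote team 33/45 = 73.3% → the remote team
Complex: the senior adjuster 3/171 = 1.8%, the remote team 31/202 = 15.3% → the remote team
Simple: the senior adjuster 4/5 = 80.0%, the remote team 5/6 = 83.3% → the remote team
Overall: the senior adjuster 33/219 = 15.1%, the remote team 69/253 = 27.3% → the remote team
The remote team wins overall and in every claim group — no reversal.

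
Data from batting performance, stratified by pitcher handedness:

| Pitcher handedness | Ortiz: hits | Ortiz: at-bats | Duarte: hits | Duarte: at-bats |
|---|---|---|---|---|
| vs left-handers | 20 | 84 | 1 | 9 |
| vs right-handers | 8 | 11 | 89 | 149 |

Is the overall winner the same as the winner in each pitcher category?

No

Vs left-handers: Ortiz 20/84 = 23.8%, Duarte 1/9 = 11.1% → Ortiz
Vs right-handers: Ortiz 8/11 = 72.7%, Duarte 89/149 = 59.7% → Ortiz
Overall: Ortiz 28/95 = 29.5%, Duarte 90/158 = 57.0% → Duarte
Ortiz wins each pitcher group but Duarte wins overall — the comparison reverses. Ortiz's at-bats skew toward vs left-handers, which has a lower base rate.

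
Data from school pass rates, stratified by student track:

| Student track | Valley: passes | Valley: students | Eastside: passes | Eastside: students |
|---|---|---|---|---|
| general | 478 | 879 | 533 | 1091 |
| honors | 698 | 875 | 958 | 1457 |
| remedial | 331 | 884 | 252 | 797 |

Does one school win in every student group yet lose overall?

No

General: Valley 478/879 = 54.4%, Eastside 533/1091 = 48.9% → Valley
Honors: Valley 698/875 = 79.8%, Eastside 958/1457 = 65.8% → Valley
Remedial: Valley 331/884 = 37.4%, Eastside 252/797 = 31.6% → Valley
Overall: Valley 1507/2638 = 57.1%, Eastside 1743/3345 = 52.1% → Valley
Valley wins overall and in every student group — no reversal.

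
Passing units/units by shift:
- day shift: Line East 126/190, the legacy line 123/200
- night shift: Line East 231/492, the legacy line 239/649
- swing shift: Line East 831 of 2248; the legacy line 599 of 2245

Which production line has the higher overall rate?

Day shift: Line East 126/190 = 66.3%, the legacy line 123/200 = 61.5% → Line East
Night shift: Line East 231/492 = 47.0%, the legacy line 239/649 = 36.8% → Line East
Swing shift: Line East 831/2248 = 37.0%, the legacy line 599/2245 = 26.7% → Line East
Overall: Line East 1188/2930 = 40.5%, the legacy line 961/3094 = 31.1% → Line East

Line East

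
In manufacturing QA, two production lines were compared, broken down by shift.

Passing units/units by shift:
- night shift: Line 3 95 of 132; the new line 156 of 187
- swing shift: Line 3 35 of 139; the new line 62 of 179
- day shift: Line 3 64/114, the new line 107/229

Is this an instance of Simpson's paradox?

No

Night shift: Line 3 95/132 = 72.0%, the new line 156/187 = 83.4% → the new line
Swing shift: Line 3 35/139 = 25.2%, the new line 62/179 = 34.6% → the new line
Day shift: Line 3 64/114 = 56.1%, the new line 107/229 = 46.7% → Line 3
Overall: Line 3 194/385 = 50.4%, the new line 325/595 = 54.6% → the new line
Neither sweeps: Line 3 wins 1 of 3 groups, the new line wins 2. The new line wins overall but not every group — no Simpson reversal.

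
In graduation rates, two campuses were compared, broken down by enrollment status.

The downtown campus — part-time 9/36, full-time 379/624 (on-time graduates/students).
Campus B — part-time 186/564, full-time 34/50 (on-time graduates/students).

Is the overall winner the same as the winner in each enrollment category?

Part-time: the downtown campus 9/36 = 25.0%, Campus B 186/564 = 33.0% → Campus B
Full-time: the downtown campus 379/624 = 60.7%, Campus B 34/50 = 68.0% → Campus B
Overall: the downtown campus 388/660 = 58.8%, Campus B 220/614 = 35.8% → the downtown campus
Campus B wins each enrollment group but the downtown campus wins overall — the comparison reverses. Campus B's students skew toward part-time, which has a lower base rate.

No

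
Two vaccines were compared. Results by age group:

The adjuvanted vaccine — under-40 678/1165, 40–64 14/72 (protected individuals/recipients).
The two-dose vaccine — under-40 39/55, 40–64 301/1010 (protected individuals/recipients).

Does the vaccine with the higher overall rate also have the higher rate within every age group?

No

Under-40: the adjuvanted vaccine 678/1165 = 58.2%, the two-dose vaccine 39/55 = 70.9% → the two-dose vaccine
40–64: the adjuvanted vaccine 14/72 = 19.4%, the two-dose vaccine 301/1010 = 29.8% → the two-dose vaccine
Overall: the adjuvanted vaccine 692/1237 = 55.9%, the two-dose vaccine 340/1065 = 31.9% → the adjuvanted vaccine
The two-dose vaccine wins each age group but the adjuvanted vaccine wins overall — the comparison reverses. The two-dose vaccine's recipients skew toward 40–64, which has a lower base rate.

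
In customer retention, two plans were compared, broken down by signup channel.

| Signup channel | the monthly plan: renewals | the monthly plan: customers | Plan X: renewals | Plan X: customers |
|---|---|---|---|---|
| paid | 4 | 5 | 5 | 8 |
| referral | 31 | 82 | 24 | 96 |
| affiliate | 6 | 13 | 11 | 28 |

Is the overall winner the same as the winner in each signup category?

Yes

Paid: the monthly plan 4/5 = 80.0%, Plan X 5/8 = 62.5% → the monthly plan
Referral: the monthly plan 31/82 = 37.8%, Plan X 24/96 = 25.0% → the monthly plan
Affiliate: the monthly plan 6/13 = 46.2%, Plan X 11/28 = 39.3% → the monthly plan
Overall: the monthly plan 41/100 = 41.0%, Plan X 40/132 = 30.3% → the monthly plan
The monthly plan wins overall and in every signup group — no reversal.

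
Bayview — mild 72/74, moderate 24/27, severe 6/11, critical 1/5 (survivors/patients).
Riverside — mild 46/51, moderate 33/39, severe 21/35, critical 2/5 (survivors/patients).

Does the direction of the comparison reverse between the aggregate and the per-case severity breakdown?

Mild: Bayview 72/74 = 97.3%, Riverside 46/51 = 90.2% → Bayview
Moderate: Bayview 24/27 = 88.9%, Riverside 33/39 = 84.6% → Bayview
Severe: Bayview 6/11 = 54.5%, Riverside 21/35 = 60.0% → Riverside
Critical: Bayview 1/5 = 20.0%, Riverside 2/5 = 40.0% → Riverside
Overall: Bayview 103/117 = 88.0%, Riverside 102/130 = 78.5% → Bayview
Neither sweeps: Bayview wins 2 of 4 groups, Riverside wins 2. Bayview wins overall but not every group — no Simpson reversal.

No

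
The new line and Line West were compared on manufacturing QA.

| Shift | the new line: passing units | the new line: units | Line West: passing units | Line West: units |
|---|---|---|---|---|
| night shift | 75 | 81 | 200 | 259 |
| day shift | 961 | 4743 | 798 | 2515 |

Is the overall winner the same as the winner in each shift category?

No

Night shift: the new line 75/81 = 92.6%, Line West 200/259 = 77.2% → the new line
Day shift: the new line 961/4743 = 20.3%, Line West 798/2515 = 31.7% → Line West
Overall: the new line 1036/4824 = 21.5%, Line West 998/2774 = 36.0% → Line West
Neither sweeps: the new line wins 1 of 2 groups, Line West wins 1. Line West wins overall but not every group — no Simpson reversal.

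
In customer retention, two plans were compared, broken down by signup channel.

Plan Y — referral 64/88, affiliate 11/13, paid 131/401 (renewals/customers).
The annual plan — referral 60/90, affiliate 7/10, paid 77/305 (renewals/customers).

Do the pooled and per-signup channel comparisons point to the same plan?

Yes

Referral: Plan Y 64/88 = 72.7%, the annual plan 60/90 = 66.7% → Plan Y
Affiliate: Plan Y 11/13 = 84.6%, the annual plan 7/10 = 70.0% → Plan Y
Paid: Plan Y 131/401 = 32.7%, the annual plan 77/305 = 25.2% → Plan Y
Overall: Plan Y 206/502 = 41.0%, the annual plan 144/405 = 35.6% → Plan Y
Plan Y wins overall and in every signup group — no reversal.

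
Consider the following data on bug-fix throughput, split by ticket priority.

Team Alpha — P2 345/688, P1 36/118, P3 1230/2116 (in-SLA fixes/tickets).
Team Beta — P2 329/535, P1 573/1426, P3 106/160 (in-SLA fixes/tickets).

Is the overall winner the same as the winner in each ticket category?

No

P2: Team Alpha 345/688 = 50.1%, Team Beta 329/535 = 61.5% → Team Beta
P1: Team Alpha 36/118 = 30.5%, Team Beta 573/1426 = 40.2% → Team Beta
P3: Team Alpha 1230/2116 = 58.1%, Team Beta 106/160 = 66.2% → Team Beta
Overall: Team Alpha 1611/2922 = 55.1%, Team Beta 1008/2121 = 47.5% → Team Alpha
Team Beta wins each ticket group but Team Alpha wins overall — the comparison reverses. Team Beta's tickets skew toward P1, which has a lower base rate.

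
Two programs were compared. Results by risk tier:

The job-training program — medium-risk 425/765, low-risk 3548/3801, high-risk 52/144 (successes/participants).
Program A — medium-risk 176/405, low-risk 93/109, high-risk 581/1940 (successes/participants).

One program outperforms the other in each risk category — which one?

Medium-risk: the job-training program 425/765 = 55.6%, Program A 176/405 = 43.5% → the job-training program
Low-risk: the job-training program 3548/3801 = 93.3%, Program A 93/109 = 85.3% → the job-training program
High-risk: the job-training program 52/144 = 36.1%, Program A 581/1940 = 29.9% → the job-training program
The job-training program has the higher rate in all 3 groups.

the job-training program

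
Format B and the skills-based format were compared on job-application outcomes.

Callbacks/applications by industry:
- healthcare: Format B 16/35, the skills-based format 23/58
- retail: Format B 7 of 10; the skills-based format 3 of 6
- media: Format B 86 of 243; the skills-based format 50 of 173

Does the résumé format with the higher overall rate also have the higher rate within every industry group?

Healthcare: Format B 16/35 = 45.7%, the skills-based format 23/58 = 39.7% → Format B
Retail: Format B 7/10 = 70.0%, the skills-based format 3/6 = 50.0% → Format B
Media: Format B 86/243 = 35.4%, the skills-based format 50/173 = 28.9% → Format B
Overall: Format B 109/288 = 37.8%, the skills-based format 76/237 = 32.1% → Format B
Format B wins overall and in every industry group — no reversal.

Yes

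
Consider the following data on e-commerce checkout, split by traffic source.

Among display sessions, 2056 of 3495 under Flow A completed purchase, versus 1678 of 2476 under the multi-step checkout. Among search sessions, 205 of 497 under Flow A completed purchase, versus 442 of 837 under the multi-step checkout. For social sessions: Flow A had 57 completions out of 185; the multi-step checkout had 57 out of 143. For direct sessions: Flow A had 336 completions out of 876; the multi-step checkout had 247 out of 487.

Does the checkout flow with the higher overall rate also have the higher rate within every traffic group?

Display: Flow A 2056/3495 = 58.8%, the multi-step checkout 1678/2476 = 67.8% → the multi-step checkout
Search: Flow A 205/497 = 41.2%, the multi-step checkout 442/837 = 52.8% → the multi-step checkout
Social: Flow A 57/185 = 30.8%, the multi-step checkout 57/143 = 39.9% → the multi-step checkout
Direct: Flow A 336/876 = 38.4%, the multi-step checkout 247/487 = 50.7% → the multi-step checkout
Overall: Flow A 2654/5053 = 52.5%, the multi-step checkout 2424/3943 = 61.5% → the multi-step checkout
The multi-step checkout wins overall and in every traffic group — no reversal.

Yes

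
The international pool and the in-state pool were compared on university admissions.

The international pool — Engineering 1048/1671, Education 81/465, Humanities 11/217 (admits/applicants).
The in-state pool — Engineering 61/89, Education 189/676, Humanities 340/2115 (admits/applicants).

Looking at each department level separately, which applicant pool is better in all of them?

the in-state pool

Engineering: the international pool 1048/1671 = 62.7%, the in-state pool 61/89 = 68.5% → the in-state pool
Education: the international pool 81/465 = 17.4%, the in-state pool 189/676 = 28.0% → the in-state pool
Humanities: the international pool 11/217 = 5.1%, the in-state pool 340/2115 = 16.1% → the in-state pool
The in-state pool has the higher rate in all 3 groups.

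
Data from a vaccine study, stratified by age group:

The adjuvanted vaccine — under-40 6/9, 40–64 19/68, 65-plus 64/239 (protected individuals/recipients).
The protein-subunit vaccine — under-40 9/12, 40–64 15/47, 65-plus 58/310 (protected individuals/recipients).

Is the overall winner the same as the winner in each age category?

Under-40: the adjuvanted vaccine 6/9 = 66.7%, the protein-subunit vaccine 9/12 = 75.0% → the protein-subunit vaccine
40–64: the adjuvanted vaccine 19/68 = 27.9%, the protein-subunit vaccine 15/47 = 31.9% → the protein-subunit vaccine
65-plus: the adjuvanted vaccine 64/239 = 26.8%, the protein-subunit vaccine 58/310 = 18.7% → the adjuvanted vaccine
Overall: the adjuvanted vaccine 89/316 = 28.2%, the protein-subunit vaccine 82/369 = 22.2% → the adjuvanted vaccine
Neither sweeps: the adjuvanted vaccine wins 1 of 3 groups, the protein-subunit vaccine wins 2. The adjuvanted vaccine wins overall but not every group — no Simpson reversal.

No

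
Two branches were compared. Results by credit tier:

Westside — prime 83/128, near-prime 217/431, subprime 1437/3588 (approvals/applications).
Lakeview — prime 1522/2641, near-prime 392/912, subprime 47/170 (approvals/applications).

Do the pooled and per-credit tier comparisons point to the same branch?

Prime: Westside 83/128 = 64.8%, Lakeview 1522/2641 = 57.6% → Westside
Near-prime: Westside 217/431 = 50.3%, Lakeview 392/912 = 43.0% → Westside
Subprime: Westside 1437/3588 = 40.1%, Lakeview 47/170 = 27.6% → Westside
Overall: Westside 1737/4147 = 41.9%, Lakeview 1961/3723 = 52.7% → Lakeview
Westside wins each credit group but Lakeview wins overall — the comparison reverses. Westside's applications skew toward subprime, which has a lower base rate.

No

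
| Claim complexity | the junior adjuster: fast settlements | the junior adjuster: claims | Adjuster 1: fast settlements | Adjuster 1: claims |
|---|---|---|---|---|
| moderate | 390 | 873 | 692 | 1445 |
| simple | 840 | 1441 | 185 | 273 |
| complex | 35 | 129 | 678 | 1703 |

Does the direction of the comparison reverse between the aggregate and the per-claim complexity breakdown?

Yes

Moderate: the junior adjuster 390/873 = 44.7%, Adjuster 1 692/1445 = 47.9% → Adjuster 1
Simple: the junior adjuster 840/1441 = 58.3%, Adjuster 1 185/273 = 67.8% → Adjuster 1
Complex: the junior adjuster 35/129 = 27.1%, Adjuster 1 678/1703 = 39.8% → Adjuster 1
Overall: the junior adjuster 1265/2443 = 51.8%, Adjuster 1 1555/3421 = 45.5% → the junior adjuster
Adjuster 1 wins each claim group but the junior adjuster wins overall — the comparison reverses. Adjuster 1's claims skew toward complex, which has a lower base rate.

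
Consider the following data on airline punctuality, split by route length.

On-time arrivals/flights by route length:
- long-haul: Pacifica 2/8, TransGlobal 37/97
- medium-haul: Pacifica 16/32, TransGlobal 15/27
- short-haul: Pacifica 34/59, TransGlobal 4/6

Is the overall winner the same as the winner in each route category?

No

Long-haul: Pacifica 2/8 = 25.0%, TransGlobal 37/97 = 38.1% → TransGlobal
Medium-haul: Pacifica 16/32 = 50.0%, TransGlobal 15/27 = 55.6% → TransGlobal
Short-haul: Pacifica 34/59 = 57.6%, TransGlobal 4/6 = 66.7% → TransGlobal
Overall: Pacifica 52/99 = 52.5%, TransGlobal 56/130 = 43.1% → Pacifica
TransGlobal wins each route group but Pacifica wins overall — the comparison reverses. TransGlobal's flights skew toward long-haul, which has a lower base rate.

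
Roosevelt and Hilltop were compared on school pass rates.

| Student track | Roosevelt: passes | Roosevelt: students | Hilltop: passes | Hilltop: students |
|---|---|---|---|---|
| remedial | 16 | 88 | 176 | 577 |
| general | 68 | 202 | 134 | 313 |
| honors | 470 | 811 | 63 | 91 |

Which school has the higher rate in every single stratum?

Hilltop

Remedial: Roosevelt 16/88 = 18.2%, Hilltop 176/577 = 30.5% → Hilltop
General: Roosevelt 68/202 = 33.7%, Hilltop 134/313 = 42.8% → Hilltop
Honors: Roosevelt 470/811 = 58.0%, Hilltop 63/91 = 69.2% → Hilltop
Hilltop has the higher rate in all 3 groups.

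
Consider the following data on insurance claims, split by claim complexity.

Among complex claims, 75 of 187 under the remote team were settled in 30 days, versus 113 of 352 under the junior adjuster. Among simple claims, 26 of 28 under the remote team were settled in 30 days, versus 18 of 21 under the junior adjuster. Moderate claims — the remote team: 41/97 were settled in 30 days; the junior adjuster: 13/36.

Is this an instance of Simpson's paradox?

No

Complex: the remote team 75/187 = 40.1%, the junior adjuster 113/352 = 32.1% → the remote team
Simple: the remote team 26/28 = 92.9%, the junior adjuster 18/21 = 85.7% → the remote team
Moderate: the remote team 41/97 = 42.3%, the junior adjuster 13/36 = 36.1% → the remote team
Overall: the remote team 142/312 = 45.5%, the junior adjuster 144/409 = 35.2% → the remote team
The remote team wins overall and in every claim group — no reversal.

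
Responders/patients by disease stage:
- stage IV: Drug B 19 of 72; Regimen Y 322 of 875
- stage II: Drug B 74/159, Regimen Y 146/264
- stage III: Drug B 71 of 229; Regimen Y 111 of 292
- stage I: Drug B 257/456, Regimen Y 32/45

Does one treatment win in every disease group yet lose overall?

Stage IV: Drug B 19/72 = 26.4%, Regimen Y 322/875 = 36.8% → Regimen Y
Stage II: Drug B 74/159 = 46.5%, Regimen Y 146/264 = 55.3% → Regimen Y
Stage III: Drug B 71/229 = 31.0%, Regimen Y 111/292 = 38.0% → Regimen Y
Stage I: Drug B 257/456 = 56.4%, Regimen Y 32/45 = 71.1% → Regimen Y
Overall: Drug B 421/916 = 46.0%, Regimen Y 611/1476 = 41.4% → Drug B
Regimen Y wins each disease group but Drug B wins overall — the comparison reverses. Regimen Y's patients skew toward stage IV, which has a lower base rate.

Yes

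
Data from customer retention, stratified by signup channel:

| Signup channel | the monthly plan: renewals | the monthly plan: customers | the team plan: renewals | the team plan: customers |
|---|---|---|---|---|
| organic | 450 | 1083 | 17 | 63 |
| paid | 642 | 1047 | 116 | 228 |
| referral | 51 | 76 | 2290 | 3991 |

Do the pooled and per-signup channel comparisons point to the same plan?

No

Organic: the monthly plan 450/1083 = 41.6%, the team plan 17/63 = 27.0% → the monthly plan
Paid: the monthly plan 642/1047 = 61.3%, the team plan 116/228 = 50.9% → the monthly plan
Referral: the monthly plan 51/76 = 67.1%, the team plan 2290/3991 = 57.4% → the monthly plan
Overall: the monthly plan 1143/2206 = 51.8%, the team plan 2423/4282 = 56.6% → the team plan
The monthly plan wins each signup group but the team plan wins overall — the comparison reverses. The monthly plan's customers skew toward organic, which has a lower base rate.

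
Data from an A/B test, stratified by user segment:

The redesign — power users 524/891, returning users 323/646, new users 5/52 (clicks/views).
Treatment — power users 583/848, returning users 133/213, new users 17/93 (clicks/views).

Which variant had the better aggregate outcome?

Power users: the redesign 524/891 = 58.8%, Treatment 583/848 = 68.8% → Treatment
Returning users: the redesign 323/646 = 50.0%, Treatment 133/213 = 62.4% → Treatment
New users: the redesign 5/52 = 9.6%, Treatment 17/93 = 18.3% → Treatment
Overall: the redesign 852/1589 = 53.6%, Treatment 733/1154 = 63.5% → Treatment

Treatment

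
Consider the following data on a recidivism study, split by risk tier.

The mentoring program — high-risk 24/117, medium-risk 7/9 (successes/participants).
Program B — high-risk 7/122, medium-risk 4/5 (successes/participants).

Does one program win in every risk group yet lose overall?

High-risk: the mentoring program 24/117 = 20.5%, Program B 7/122 = 5.7% → the mentoring program
Medium-risk: the mentoring program 7/9 = 77.8%, Program B 4/5 = 80.0% → Program B
Overall: the mentoring program 31/126 = 24.6%, Program B 11/127 = 8.7% → the mentoring program
Neither sweeps: the mentoring program wins 1 of 2 groups, Program B wins 1. The mentoring program wins overall but not every group — no Simpson reversal.

No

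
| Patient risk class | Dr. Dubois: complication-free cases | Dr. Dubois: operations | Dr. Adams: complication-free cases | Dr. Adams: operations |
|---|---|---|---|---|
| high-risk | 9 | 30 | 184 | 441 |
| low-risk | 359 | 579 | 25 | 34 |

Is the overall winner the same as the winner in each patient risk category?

High-risk: Dr. Dubois 9/30 = 30.0%, Dr. Adams 184/441 = 41.7% → Dr. Adams
Low-risk: Dr. Dubois 359/579 = 62.0%, Dr. Adams 25/34 = 73.5% → Dr. Adams
Overall: Dr. Dubois 368/609 = 60.4%, Dr. Adams 209/475 = 44.0% → Dr. Dubois
Dr. Adams wins each patient risk group but Dr. Dubois wins overall — the comparison reverses. Dr. Adams's operations skew toward high-risk, which has a lower base rate.

No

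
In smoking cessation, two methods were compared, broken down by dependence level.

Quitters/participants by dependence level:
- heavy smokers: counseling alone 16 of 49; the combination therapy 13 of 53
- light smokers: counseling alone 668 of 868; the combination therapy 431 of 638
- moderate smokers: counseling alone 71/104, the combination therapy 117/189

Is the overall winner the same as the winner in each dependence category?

Heavy smokers: counseling alone 16/49 = 32.7%, the combination therapy 13/53 = 24.5% → counseling alone
Light smokers: counseling alone 668/868 = 77.0%, the combination therapy 431/638 = 67.6% → counseling alone
Moderate smokers: counseling alone 71/104 = 68.3%, the combination therapy 117/189 = 61.9% → counseling alone
Overall: counseling alone 755/1021 = 73.9%, the combination therapy 561/880 = 63.8% → counseling alone
Counseling alone wins overall and in every dependence group — no reversal.

Yes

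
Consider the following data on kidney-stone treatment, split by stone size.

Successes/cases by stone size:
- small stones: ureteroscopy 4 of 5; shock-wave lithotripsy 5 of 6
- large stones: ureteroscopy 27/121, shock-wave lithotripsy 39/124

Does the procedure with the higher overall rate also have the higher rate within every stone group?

Yes

Small stones: ureteroscopy 4/5 = 80.0%, shock-wave lithotripsy 5/6 = 83.3% → shock-wave lithotripsy
Large stones: ureteroscopy 27/121 = 22.3%, shock-wave lithotripsy 39/124 = 31.5% → shock-wave lithotripsy
Overall: ureteroscopy 31/126 = 24.6%, shock-wave lithotripsy 44/130 = 33.8% → shock-wave lithotripsy
Shock-wave lithotripsy wins overall and in every stone group — no reversal.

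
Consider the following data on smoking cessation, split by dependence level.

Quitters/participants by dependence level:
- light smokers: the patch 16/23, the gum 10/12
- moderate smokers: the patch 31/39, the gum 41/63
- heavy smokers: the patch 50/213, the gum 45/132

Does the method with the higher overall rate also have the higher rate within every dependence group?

Light smokers: the patch 16/23 = 69.6%, the gum 10/12 = 83.3% → the gum
Moderate smokers: the patch 31/39 = 79.5%, the gum 41/63 = 65.1% → the patch
Heavy smokers: the patch 50/213 = 23.5%, the gum 45/132 = 34.1% → the gum
Overall: the patch 97/275 = 35.3%, the gum 96/207 = 46.4% → the gum
Neither sweeps: the patch wins 1 of 3 groups, the gum wins 2. The gum wins overall but not every group — no Simpson reversal.

No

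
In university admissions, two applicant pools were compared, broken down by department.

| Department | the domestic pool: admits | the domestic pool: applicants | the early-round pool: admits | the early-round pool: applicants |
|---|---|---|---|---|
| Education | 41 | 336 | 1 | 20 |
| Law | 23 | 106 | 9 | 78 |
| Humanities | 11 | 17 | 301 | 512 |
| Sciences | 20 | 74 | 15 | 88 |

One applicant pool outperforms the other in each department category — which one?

Education: the domestic pool 41/336 = 12.2%, the early-round pool 1/20 = 5.0% → the domestic pool
Law: the domestic pool 23/106 = 21.7%, the early-round pool 9/78 = 11.5% → the domestic pool
Humanities: the domestic pool 11/17 = 64.7%, the early-round pool 301/512 = 58.8% → the domestic pool
Sciences: the domestic pool 20/74 = 27.0%, the early-round pool 15/88 = 17.0% → the domestic pool
The domestic pool has the higher rate in all 4 groups.

the domestic pool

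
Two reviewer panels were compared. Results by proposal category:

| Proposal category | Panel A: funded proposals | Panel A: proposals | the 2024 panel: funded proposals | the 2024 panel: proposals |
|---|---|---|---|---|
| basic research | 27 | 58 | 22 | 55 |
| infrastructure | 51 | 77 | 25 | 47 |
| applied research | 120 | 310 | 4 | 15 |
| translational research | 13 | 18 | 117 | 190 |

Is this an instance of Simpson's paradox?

Basic research: Panel A 27/58 = 46.6%, the 2024 panel 22/55 = 40.0% → Panel A
Infrastructure: Panel A 51/77 = 66.2%, the 2024 panel 25/47 = 53.2% → Panel A
Applied research: Panel A 120/310 = 38.7%, the 2024 panel 4/15 = 26.7% → Panel A
Translational research: Panel A 13/18 = 72.2%, the 2024 panel 117/190 = 61.6% → Panel A
Overall: Panel A 211/463 = 45.6%, the 2024 panel 168/307 = 54.7% → the 2024 panel
Panel A wins each proposal group but the 2024 panel wins overall — the comparison reverses. Panel A's proposals skew toward applied research, which has a lower base rate.

Yes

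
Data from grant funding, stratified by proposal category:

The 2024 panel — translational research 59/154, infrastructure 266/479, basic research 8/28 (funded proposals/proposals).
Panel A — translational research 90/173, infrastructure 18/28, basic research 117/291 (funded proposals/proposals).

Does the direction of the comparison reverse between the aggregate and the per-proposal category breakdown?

Translational research: the 2024 panel 59/154 = 38.3%, Panel A 90/173 = 52.0% → Panel A
Infrastructure: the 2024 panel 266/479 = 55.5%, Panel A 18/28 = 64.3% → Panel A
Basic research: the 2024 panel 8/28 = 28.6%, Panel A 117/291 = 40.2% → Panel A
Overall: the 2024 panel 333/661 = 50.4%, Panel A 225/492 = 45.7% → the 2024 panel
Panel A wins each proposal group but the 2024 panel wins overall — the comparison reverses. Panel A's proposals skew toward basic research, which has a lower base rate.

Yes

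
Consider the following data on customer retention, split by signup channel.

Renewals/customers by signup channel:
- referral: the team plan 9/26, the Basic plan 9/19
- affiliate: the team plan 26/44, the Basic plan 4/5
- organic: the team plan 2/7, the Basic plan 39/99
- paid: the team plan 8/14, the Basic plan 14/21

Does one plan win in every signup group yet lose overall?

Referral: the team plan 9/26 = 34.6%, the Basic plan 9/19 = 47.4% → the Basic plan
Affiliate: the team plan 26/44 = 59.1%, the Basic plan 4/5 = 80.0% → the Basic plan
Organic: the team plan 2/7 = 28.6%, the Basic plan 39/99 = 39.4% → the Basic plan
Paid: the team plan 8/14 = 57.1%, the Basic plan 14/21 = 66.7% → the Basic plan
Overall: the team plan 45/91 = 49.5%, the Basic plan 66/144 = 45.8% → the team plan
The Basic plan wins each signup group but the team plan wins overall — the comparison reverses. The Basic plan's customers skew toward organic, which has a lower base rate.

Yes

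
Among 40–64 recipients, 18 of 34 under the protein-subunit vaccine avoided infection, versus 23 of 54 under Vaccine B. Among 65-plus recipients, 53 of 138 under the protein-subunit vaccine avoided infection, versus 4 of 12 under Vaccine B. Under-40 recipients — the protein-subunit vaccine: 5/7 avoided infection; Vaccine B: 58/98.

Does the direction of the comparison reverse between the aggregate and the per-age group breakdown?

40–64: the protein-subunit vaccine 18/34 = 52.9%, Vaccine B 23/54 = 42.6% → the protein-subunit vaccine
65-plus: the protein-subunit vaccine 53/138 = 38.4%, Vaccine B 4/12 = 33.3% → the protein-subunit vaccine
Under-40: the protein-subunit vaccine 5/7 = 71.4%, Vaccine B 58/98 = 59.2% → the protein-subunit vaccine
Overall: the protein-subunit vaccine 76/179 = 42.5%, Vaccine B 85/164 = 51.8% → Vaccine B
The protein-subunit vaccine wins each age group but Vaccine B wins overall — the comparison reverses. The protein-subunit vaccine's recipients skew toward 65-plus, which has a lower base rate.

Yes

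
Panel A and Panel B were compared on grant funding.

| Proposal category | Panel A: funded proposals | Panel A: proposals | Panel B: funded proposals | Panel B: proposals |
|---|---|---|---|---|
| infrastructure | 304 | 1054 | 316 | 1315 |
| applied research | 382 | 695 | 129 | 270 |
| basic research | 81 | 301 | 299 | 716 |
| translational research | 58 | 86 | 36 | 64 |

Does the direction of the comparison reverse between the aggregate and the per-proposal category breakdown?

No

Infrastructure: Panel A 304/1054 = 28.8%, Panel B 316/1315 = 24.0% → Panel A
Applied research: Panel A 382/695 = 55.0%, Panel B 129/270 = 47.8% → Panel A
Basic research: Panel A 81/301 = 26.9%, Panel B 299/716 = 41.8% → Panel B
Translational research: Panel A 58/86 = 67.4%, Panel B 36/64 = 56.2% → Panel A
Overall: Panel A 825/2136 = 38.6%, Panel B 780/2365 = 33.0% → Panel A
Neither sweeps: Panel A wins 3 of 4 groups, Panel B wins 1. Panel A wins overall but not every group — no Simpson reversal.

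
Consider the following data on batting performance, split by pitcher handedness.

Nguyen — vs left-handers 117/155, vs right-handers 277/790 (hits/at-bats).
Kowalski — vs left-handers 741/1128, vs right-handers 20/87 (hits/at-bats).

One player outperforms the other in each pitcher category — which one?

Nguyen

Vs left-handers: Nguyen 117/155 = 75.5%, Kowalski 741/1128 = 65.7% → Nguyen
Vs right-handers: Nguyen 277/790 = 35.1%, Kowalski 20/87 = 23.0% → Nguyen
Nguyen has the higher rate in both groups.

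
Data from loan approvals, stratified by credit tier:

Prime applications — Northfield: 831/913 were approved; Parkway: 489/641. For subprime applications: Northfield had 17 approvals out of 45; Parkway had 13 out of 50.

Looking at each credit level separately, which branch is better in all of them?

Prime: Northfield 831/913 = 91.0%, Parkway 489/641 = 76.3% → Northfield
Subprime: Northfield 17/45 = 37.8%, Parkway 13/50 = 26.0% → Northfield
Northfield has the higher rate in both groups.

Northfield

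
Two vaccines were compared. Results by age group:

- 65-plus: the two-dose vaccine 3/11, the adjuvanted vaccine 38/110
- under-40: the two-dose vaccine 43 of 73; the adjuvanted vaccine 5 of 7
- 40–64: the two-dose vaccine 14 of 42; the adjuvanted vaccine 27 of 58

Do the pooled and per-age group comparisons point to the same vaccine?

No

65-plus: the two-dose vaccine 3/11 = 27.3%, the adjuvanted vaccine 38/110 = 34.5% → the adjuvanted vaccine
Under-40: the two-dose vaccine 43/73 = 58.9%, the adjuvanted vaccine 5/7 = 71.4% → the adjuvanted vaccine
40–64: the two-dose vaccine 14/42 = 33.3%, the adjuvanted vaccine 27/58 = 46.6% → the adjuvanted vaccine
Overall: the two-dose vaccine 60/126 = 47.6%, the adjuvanted vaccine 70/175 = 40.0% → the two-dose vaccine
The adjuvanted vaccine wins each age group but the two-dose vaccine wins overall — the comparison reverses. The adjuvanted vaccine's recipients skew toward 65-plus, which has a lower base rate.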